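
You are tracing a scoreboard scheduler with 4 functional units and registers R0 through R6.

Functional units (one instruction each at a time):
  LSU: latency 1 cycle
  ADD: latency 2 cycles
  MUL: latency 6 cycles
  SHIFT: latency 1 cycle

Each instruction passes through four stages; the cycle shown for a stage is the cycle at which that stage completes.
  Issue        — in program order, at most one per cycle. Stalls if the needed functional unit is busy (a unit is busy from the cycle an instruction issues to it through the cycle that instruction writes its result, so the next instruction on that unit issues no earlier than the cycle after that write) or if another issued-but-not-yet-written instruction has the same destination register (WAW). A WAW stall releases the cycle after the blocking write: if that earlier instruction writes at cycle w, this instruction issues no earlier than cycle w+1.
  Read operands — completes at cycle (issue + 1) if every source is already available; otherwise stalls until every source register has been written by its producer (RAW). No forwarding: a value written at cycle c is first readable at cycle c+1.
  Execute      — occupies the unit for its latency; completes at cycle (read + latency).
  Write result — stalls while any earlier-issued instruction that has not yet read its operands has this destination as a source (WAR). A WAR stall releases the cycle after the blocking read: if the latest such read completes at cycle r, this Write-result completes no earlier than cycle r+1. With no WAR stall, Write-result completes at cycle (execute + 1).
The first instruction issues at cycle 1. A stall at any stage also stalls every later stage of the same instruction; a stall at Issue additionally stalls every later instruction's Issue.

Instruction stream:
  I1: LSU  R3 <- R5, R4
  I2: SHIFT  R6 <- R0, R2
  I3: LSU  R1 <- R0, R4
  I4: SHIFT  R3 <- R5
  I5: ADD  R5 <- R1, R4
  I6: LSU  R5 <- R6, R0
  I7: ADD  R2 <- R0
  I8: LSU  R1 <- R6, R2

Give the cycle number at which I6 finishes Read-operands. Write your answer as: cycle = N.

cycle = 14

cycle 1: I1 dispatched to LSU
cycle 2: I1 operands ready; I2 dispatched to SHIFT
cycle 3: I1 complete; I2 operands ready
cycle 4: R3←I1; I2 complete
cycle 5: R6←I2; I3 dispatched to LSU
cycle 6: I3 operands ready; I4 dispatched to SHIFT
cycle 7: I3 complete; I4 operands ready; I5 dispatched to ADD
cycle 8: R1←I3; I4 complete
cycle 9: R3←I4; I5 operands ready
cycle 11: I5 complete
cycle 12: R5←I5
cycle 13: I6 dispatched to LSU
cycle 14: I6 operands ready; I7 dispatched to ADD
cycle 15: I6 complete; I7 operands ready
cycle 16: R5←I6
cycle 17: I7 complete; I8 dispatched to LSU
cycle 18: R2←I7
cycle 19: I8 operands ready
cycle 20: I8 complete
cycle 21: R1←I8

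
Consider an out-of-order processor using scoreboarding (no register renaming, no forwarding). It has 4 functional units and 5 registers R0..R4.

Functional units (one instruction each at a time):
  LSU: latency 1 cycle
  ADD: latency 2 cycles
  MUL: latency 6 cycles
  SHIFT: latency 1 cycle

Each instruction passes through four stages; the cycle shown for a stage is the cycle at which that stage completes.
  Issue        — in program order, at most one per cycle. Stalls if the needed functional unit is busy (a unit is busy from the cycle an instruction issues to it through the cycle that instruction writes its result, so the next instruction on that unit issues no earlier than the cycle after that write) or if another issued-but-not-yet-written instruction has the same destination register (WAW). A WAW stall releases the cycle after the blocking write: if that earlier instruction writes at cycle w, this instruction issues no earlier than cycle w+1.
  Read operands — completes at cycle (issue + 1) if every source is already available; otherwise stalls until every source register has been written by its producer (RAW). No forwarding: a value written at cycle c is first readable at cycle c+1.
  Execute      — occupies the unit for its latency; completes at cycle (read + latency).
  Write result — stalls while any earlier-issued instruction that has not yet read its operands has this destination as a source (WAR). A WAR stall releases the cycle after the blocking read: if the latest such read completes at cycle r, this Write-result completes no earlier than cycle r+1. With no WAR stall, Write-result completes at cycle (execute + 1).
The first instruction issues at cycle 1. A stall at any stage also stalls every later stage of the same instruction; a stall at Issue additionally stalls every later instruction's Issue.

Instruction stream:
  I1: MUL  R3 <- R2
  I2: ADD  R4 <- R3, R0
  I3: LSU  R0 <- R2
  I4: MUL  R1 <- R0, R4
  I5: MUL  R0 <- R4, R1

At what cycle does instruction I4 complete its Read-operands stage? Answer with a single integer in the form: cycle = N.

cycle = 14

c1: I1 issues→MUL
c2: I1 reads, I2 issues→ADD
c3: I3 issues→LSU
c4: I3 reads
c5: I3 exec-done
c8: I1 exec-done
c9: I1 writes R3
c10: I2 reads, I4 issues→MUL
c11: I3 writes R0
c12: I2 exec-done
c13: I2 writes R4
c14: I4 reads
c20: I4 exec-done
c21: I4 writes R1
c22: I5 issues→MUL
c23: I5 reads
c29: I5 exec-done
c30: I5 writes R0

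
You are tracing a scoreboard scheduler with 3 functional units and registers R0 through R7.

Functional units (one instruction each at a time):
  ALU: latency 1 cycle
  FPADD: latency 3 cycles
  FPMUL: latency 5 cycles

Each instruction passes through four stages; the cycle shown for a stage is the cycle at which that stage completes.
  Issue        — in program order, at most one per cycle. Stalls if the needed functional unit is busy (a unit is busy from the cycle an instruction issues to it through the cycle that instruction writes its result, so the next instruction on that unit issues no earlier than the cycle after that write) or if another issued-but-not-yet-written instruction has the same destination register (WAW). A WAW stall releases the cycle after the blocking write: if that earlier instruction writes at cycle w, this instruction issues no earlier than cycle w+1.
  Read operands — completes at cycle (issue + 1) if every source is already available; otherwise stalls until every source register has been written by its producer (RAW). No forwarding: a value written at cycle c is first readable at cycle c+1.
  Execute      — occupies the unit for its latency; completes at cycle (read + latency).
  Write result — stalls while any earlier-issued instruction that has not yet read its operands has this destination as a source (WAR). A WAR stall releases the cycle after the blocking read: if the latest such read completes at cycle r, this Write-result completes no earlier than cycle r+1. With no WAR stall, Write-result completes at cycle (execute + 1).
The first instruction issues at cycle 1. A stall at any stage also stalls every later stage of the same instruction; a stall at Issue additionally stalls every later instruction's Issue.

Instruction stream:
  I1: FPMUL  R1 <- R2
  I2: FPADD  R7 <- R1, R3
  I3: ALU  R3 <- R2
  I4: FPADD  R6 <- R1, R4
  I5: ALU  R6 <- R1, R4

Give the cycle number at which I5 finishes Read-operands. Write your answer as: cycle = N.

cycle = 21

1) issue 1, read 2, done 7, write 8
2) issue 2, read 9, done 12, write 13  <RAW R1: wait I1 write@8>
3) issue 3, read 4, done 5, write 10  <WAR R3: wait I2 read@9>
4) issue 14, read 15, done 18, write 19  <struct: FPADD busy until I2 writes@13>
5) issue 20, read 21, done 22, write 23  <WAW R6: wait I4 write@19>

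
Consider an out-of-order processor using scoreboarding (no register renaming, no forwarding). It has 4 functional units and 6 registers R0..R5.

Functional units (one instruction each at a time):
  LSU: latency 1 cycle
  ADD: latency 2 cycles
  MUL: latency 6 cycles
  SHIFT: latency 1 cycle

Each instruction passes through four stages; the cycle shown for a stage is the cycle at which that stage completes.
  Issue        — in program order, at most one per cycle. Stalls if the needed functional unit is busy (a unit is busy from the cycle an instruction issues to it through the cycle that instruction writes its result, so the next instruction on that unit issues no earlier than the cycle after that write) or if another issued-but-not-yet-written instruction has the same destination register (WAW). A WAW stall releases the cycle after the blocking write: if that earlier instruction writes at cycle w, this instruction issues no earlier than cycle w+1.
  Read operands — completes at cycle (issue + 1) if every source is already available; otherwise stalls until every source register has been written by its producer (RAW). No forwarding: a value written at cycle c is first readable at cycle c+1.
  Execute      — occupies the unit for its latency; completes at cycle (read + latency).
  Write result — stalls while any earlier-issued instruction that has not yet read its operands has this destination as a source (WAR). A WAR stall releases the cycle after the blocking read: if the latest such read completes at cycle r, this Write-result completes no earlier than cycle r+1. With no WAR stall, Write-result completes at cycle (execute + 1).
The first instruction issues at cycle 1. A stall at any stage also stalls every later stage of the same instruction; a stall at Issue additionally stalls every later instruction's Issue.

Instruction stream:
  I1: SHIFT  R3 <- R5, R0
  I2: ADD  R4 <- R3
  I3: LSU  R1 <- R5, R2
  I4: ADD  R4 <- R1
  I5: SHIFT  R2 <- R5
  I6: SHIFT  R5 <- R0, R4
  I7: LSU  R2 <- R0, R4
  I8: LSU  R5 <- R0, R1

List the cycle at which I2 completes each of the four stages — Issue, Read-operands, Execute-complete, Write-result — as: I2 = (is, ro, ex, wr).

[1] I1 issues→SHIFT
[2] I1 reads | I2 issues→ADD
[3] I1 exec-done | I3 issues→LSU
[4] I1 writes R3 | I3 reads
[5] I2 reads | I3 exec-done
[6] I3 writes R1
[7] I2 exec-done
[8] I2 writes R4
[9] I4 issues→ADD
[10] I4 reads | I5 issues→SHIFT
[11] I5 reads
[12] I4 exec-done | I5 exec-done
[13] I4 writes R4 | I5 writes R2
[14] I6 issues→SHIFT
[15] I6 reads | I7 issues→LSU
[16] I6 exec-done | I7 reads
[17] I6 writes R5 | I7 exec-done
[18] I7 writes R2
[19] I8 issues→LSU
[20] I8 reads
[21] I8 exec-done
[22] I8 writes R5

I2 = (2, 5, 7, 8)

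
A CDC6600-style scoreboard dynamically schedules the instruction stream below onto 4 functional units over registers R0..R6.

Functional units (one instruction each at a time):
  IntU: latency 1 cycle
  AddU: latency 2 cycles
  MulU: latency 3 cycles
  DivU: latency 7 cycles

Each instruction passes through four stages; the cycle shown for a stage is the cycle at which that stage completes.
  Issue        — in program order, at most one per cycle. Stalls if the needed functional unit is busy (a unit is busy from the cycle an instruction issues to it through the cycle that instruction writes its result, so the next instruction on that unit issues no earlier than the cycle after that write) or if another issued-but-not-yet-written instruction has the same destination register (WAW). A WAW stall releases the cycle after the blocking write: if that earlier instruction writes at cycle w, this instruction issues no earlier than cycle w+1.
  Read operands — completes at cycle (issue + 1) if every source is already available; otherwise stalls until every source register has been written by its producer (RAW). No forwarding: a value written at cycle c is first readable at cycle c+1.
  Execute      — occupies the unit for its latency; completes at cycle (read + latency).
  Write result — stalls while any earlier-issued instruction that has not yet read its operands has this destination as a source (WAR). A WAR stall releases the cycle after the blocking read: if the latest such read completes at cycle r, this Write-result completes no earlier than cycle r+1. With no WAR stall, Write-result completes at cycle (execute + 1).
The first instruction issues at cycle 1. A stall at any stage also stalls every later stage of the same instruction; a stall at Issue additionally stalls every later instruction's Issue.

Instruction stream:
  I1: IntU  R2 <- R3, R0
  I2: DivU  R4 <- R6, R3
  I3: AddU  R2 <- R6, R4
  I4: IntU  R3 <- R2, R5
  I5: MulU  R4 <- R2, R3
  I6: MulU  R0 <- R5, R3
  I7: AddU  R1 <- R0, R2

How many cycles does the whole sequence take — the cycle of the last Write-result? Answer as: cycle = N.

cycle = 33

c1: I1→IntU
c2: I1 RO | I2→DivU
c3: I1 EX | I2 RO
c4: I1 WR R2
c5: I3→AddU
c6: I4→IntU
c10: I2 EX
c11: I2 WR R4
c12: I3 RO | I5→MulU
c14: I3 EX
c15: I3 WR R2
c16: I4 RO
c17: I4 EX
c18: I4 WR R3
c19: I5 RO
c22: I5 EX
c23: I5 WR R4
c24: I6→MulU
c25: I6 RO | I7→AddU
c28: I6 EX
c29: I6 WR R0
c30: I7 RO
c32: I7 EX
c33: I7 WR R1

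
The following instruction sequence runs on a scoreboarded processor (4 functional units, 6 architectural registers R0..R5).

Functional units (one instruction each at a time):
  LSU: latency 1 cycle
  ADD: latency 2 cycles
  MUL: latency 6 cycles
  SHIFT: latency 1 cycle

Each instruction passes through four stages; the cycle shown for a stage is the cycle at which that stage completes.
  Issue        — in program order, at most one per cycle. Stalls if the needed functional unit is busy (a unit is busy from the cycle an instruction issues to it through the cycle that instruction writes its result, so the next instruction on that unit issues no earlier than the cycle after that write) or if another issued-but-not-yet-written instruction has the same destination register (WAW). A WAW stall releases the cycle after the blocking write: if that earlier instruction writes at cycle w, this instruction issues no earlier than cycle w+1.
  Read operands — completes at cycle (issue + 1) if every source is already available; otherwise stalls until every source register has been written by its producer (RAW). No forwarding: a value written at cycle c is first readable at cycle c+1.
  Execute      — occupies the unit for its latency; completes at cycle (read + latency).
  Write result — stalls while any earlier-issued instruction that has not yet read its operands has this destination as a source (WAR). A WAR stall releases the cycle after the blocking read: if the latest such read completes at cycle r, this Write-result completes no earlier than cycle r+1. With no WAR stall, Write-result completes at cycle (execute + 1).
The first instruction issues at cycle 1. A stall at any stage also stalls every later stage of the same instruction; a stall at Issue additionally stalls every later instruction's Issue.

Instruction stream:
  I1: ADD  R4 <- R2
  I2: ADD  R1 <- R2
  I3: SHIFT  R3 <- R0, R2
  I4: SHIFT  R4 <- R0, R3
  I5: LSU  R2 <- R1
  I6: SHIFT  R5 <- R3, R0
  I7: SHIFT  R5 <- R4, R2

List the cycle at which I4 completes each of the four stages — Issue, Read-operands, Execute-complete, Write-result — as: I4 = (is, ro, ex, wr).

t=1  I1 issues→ADD
t=2  I1 reads
t=4  I1 exec-done
t=5  I1 writes R4
t=6  I2 issues→ADD
t=7  I2 reads | I3 issues→SHIFT
t=8  I3 reads
t=9  I2 exec-done | I3 exec-done
t=10  I2 writes R1 | I3 writes R3
t=11  I4 issues→SHIFT
t=12  I4 reads | I5 issues→LSU
t=13  I4 exec-done | I5 reads
t=14  I4 writes R4 | I5 exec-done
t=15  I5 writes R2 | I6 issues→SHIFT
t=16  I6 reads
t=17  I6 exec-done
t=18  I6 writes R5
t=19  I7 issues→SHIFT
t=20  I7 reads
t=21  I7 exec-done
t=22  I7 writes R5

I4 = (11, 12, 13, 14)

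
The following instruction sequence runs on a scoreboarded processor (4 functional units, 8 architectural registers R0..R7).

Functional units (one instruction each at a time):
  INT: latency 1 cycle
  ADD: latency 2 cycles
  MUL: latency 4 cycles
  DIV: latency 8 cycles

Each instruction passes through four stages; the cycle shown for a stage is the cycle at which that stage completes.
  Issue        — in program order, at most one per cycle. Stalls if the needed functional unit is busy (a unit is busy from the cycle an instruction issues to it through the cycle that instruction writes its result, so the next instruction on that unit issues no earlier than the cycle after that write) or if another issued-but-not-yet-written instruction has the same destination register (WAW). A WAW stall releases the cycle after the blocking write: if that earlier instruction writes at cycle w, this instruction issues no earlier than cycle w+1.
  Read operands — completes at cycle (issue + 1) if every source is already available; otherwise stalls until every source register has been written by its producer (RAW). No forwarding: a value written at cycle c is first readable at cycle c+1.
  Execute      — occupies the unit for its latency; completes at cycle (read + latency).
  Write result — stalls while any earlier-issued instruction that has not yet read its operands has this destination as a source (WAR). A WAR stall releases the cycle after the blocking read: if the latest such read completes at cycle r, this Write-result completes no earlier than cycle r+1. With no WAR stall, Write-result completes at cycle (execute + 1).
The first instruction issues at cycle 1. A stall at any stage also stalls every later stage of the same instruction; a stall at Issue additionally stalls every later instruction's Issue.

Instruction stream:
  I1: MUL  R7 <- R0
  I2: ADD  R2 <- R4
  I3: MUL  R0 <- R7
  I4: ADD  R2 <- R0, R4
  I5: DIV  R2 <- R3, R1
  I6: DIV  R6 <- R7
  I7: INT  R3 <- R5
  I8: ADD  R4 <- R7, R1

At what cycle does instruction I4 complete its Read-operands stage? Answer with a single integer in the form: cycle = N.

cycle = 15

  I1 | 1 | 2 | 6 | 7
  I2 | 2 | 3 | 5 | 6
  I3 | 8 | 9 | 13 | 14   struct: MUL busy until I1 writes@7
  I4 | 9 | 15 | 17 | 18   RAW R0: wait I3 write@14
  I5 | 19 | 20 | 28 | 29   WAW R2: wait I4 write@18
  I6 | 30 | 31 | 39 | 40   struct: DIV busy until I5 writes@29
  I7 | 31 | 32 | 33 | 34
  I8 | 32 | 33 | 35 | 36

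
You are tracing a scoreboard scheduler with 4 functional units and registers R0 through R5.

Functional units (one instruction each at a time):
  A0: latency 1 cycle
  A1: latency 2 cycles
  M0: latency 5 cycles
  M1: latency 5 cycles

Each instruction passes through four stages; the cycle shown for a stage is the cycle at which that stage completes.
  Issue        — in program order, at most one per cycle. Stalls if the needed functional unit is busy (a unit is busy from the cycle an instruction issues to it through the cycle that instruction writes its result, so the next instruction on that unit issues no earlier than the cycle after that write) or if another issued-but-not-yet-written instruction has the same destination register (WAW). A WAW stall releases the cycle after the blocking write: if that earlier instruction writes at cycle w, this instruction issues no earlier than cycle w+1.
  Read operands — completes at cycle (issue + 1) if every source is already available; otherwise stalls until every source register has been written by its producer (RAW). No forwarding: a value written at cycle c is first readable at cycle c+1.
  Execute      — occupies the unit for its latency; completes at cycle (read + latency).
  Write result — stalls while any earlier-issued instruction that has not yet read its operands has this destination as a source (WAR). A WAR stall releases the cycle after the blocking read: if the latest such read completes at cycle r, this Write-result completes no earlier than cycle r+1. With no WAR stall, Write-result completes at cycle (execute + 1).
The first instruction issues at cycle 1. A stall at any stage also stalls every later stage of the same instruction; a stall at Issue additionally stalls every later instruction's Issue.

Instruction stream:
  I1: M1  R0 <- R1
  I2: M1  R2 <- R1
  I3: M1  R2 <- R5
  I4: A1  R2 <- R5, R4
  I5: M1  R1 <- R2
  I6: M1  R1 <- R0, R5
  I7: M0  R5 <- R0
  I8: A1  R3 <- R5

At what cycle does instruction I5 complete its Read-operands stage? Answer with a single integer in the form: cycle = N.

cycle = 30

cycle 1: I1→M1
cycle 2: I1 RO
cycle 7: I1 EX
cycle 8: I1 WR R0
cycle 9: I2→M1
cycle 10: I2 RO
cycle 15: I2 EX
cycle 16: I2 WR R2
cycle 17: I3→M1
cycle 18: I3 RO
cycle 23: I3 EX
cycle 24: I3 WR R2
cycle 25: I4→A1
cycle 26: I4 RO, I5→M1
cycle 28: I4 EX
cycle 29: I4 WR R2
cycle 30: I5 RO
cycle 35: I5 EX
cycle 36: I5 WR R1
cycle 37: I6→M1
cycle 38: I6 RO, I7→M0
cycle 39: I7 RO, I8→A1
cycle 43: I6 EX
cycle 44: I6 WR R1, I7 EX
cycle 45: I7 WR R5
cycle 46: I8 RO
cycle 48: I8 EX
cycle 49: I8 WR R3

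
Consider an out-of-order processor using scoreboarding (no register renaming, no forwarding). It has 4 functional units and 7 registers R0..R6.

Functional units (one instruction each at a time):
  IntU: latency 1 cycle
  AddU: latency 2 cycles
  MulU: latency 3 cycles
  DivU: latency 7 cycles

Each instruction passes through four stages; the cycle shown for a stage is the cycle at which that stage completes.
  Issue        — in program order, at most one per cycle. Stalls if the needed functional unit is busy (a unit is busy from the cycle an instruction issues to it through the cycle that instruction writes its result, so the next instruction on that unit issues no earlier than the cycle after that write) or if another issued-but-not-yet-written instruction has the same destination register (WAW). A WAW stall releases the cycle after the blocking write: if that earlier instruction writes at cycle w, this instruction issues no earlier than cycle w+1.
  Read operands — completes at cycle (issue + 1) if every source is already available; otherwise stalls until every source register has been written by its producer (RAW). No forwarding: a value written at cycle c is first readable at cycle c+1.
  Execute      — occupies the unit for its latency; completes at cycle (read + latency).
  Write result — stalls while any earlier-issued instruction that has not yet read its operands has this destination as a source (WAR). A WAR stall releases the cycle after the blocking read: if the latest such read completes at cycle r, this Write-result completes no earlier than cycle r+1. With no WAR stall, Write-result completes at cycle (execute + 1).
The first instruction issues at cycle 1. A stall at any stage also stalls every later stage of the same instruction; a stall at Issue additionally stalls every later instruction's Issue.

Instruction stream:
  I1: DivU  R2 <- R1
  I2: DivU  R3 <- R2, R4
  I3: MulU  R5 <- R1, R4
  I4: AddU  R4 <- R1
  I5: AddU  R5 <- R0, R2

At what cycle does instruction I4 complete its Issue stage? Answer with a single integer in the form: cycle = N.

cycle = 13

I1: IS=1 RO=2 EX=9 WR=10
I2: IS=11 RO=12 EX=19 WR=20  [struct: DivU busy until I1 writes@10]
I3: IS=12 RO=13 EX=16 WR=17
I4: IS=13 RO=14 EX=16 WR=17
I5: IS=18 RO=19 EX=21 WR=22  [struct: AddU busy until I4 writes@17]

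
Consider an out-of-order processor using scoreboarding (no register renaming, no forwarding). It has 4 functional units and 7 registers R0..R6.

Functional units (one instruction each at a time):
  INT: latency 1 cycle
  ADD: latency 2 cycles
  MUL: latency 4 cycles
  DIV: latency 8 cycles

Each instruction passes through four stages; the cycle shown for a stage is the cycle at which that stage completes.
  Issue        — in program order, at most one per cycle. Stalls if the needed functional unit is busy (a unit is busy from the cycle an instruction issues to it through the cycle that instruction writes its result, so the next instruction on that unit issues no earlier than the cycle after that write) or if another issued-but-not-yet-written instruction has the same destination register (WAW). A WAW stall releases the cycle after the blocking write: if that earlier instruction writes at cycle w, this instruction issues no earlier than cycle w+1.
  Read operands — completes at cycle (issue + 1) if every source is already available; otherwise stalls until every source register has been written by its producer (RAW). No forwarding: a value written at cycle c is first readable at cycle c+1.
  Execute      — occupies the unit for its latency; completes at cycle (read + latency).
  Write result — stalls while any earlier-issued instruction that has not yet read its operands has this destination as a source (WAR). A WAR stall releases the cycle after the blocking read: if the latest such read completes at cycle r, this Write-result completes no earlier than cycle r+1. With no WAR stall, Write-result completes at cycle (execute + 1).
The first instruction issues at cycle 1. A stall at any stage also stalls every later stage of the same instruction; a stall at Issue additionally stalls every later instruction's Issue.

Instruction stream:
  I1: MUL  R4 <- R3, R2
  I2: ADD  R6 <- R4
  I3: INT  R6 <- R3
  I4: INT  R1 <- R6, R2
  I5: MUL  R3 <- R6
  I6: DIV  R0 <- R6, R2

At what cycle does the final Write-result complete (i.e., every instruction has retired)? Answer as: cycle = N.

1) issue 1, read 2, done 6, write 7
2) issue 2, read 8, done 10, write 11  <RAW R4: wait I1 write@7>
3) issue 12, read 13, done 14, write 15  <WAW R6: wait I2 write@11>
4) issue 16, read 17, done 18, write 19  <struct: INT busy until I3 writes@15>
5) issue 17, read 18, done 22, write 23
6) issue 18, read 19, done 27, write 28

cycle = 28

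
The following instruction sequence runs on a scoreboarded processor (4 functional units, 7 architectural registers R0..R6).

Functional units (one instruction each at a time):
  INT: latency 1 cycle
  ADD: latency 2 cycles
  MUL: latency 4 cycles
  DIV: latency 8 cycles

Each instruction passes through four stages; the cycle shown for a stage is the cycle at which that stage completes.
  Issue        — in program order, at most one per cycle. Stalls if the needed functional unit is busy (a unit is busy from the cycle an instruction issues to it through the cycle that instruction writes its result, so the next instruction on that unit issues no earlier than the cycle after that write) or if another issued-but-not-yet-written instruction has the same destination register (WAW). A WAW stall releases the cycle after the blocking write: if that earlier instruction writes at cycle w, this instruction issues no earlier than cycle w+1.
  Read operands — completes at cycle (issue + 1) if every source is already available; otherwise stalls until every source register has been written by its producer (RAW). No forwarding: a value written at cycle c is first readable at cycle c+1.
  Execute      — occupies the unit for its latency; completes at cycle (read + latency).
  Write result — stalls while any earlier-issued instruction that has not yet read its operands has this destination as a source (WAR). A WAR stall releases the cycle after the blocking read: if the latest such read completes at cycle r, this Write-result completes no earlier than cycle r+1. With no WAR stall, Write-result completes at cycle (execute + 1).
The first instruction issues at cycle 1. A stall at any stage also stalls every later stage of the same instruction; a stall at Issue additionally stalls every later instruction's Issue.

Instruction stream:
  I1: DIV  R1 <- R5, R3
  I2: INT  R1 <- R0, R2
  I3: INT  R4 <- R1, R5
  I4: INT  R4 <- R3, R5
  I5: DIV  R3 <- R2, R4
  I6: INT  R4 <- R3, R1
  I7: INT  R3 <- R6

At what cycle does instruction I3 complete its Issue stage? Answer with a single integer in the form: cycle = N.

cycle = 16

I1 -> (1, 2, 10, 11)
I2 -> (12, 13, 14, 15)  // WAW R1: wait I1 write@11
I3 -> (16, 17, 18, 19)  // struct: INT busy until I2 writes@15
I4 -> (20, 21, 22, 23)  // struct: INT busy until I3 writes@19
I5 -> (21, 24, 32, 33)  // RAW R4: wait I4 write@23
I6 -> (24, 34, 35, 36)  // struct: INT busy until I4 writes@23, RAW R3: wait I5 write@33
I7 -> (37, 38, 39, 40)  // struct: INT busy until I6 writes@36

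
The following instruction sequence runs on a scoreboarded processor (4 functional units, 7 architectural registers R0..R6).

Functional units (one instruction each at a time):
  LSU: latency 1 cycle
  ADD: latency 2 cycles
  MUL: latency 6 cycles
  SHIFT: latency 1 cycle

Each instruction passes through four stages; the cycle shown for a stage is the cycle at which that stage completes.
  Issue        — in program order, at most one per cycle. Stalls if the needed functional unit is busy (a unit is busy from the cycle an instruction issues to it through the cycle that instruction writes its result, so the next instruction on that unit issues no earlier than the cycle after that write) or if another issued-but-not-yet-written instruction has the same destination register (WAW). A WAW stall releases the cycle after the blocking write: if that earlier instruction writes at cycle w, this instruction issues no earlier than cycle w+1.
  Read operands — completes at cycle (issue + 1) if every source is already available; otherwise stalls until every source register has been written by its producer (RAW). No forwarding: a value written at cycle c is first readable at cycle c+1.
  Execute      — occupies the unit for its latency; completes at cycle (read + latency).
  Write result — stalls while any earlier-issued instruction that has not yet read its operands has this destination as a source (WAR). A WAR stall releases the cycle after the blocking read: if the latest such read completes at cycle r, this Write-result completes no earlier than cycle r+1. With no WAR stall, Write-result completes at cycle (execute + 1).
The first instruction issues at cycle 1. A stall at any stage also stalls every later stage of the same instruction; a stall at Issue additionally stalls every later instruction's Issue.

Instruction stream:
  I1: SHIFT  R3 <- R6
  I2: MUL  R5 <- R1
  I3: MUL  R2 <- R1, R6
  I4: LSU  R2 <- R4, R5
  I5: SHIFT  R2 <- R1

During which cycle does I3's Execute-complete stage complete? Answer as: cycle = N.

cycle = 18

c1: I1 dispatched to SHIFT
c2: I1 operands ready; I2 dispatched to MUL
c3: I1 complete; I2 operands ready
c4: R3←I1
c9: I2 complete
c10: R5←I2
c11: I3 dispatched to MUL
c12: I3 operands ready
c18: I3 complete
c19: R2←I3
c20: I4 dispatched to LSU
c21: I4 operands ready
c22: I4 complete
c23: R2←I4
c24: I5 dispatched to SHIFT
c25: I5 operands ready
c26: I5 complete
c27: R2←I5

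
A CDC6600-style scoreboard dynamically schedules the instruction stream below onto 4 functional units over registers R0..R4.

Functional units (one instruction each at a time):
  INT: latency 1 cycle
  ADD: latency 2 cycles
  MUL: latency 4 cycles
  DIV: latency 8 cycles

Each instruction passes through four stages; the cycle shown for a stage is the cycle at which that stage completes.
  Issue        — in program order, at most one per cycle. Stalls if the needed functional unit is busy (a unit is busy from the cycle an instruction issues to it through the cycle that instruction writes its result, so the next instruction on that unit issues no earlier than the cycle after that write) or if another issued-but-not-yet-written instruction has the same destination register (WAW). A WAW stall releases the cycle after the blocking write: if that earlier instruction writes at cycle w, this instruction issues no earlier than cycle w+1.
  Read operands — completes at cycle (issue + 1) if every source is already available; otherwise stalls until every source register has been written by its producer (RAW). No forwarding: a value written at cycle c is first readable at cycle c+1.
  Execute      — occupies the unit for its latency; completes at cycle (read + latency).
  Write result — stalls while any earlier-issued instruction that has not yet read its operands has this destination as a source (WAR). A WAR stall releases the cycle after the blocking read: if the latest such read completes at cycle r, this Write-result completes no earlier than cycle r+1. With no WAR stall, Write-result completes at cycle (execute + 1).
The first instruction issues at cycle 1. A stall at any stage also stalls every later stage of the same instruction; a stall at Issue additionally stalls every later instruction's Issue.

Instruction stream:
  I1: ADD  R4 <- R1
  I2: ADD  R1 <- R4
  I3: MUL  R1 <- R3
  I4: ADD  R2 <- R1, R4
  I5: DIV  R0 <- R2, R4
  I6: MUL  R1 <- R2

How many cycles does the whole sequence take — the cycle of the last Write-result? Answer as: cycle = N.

cycle = 31

I1  is:1  ro:2  ex:4  wr:5
I2  is:6  ro:7  ex:9  wr:10  — struct: ADD busy until I1 writes@5
I3  is:11  ro:12  ex:16  wr:17  — WAW R1: wait I2 write@10
I4  is:12  ro:18  ex:20  wr:21  — RAW R1: wait I3 write@17
I5  is:13  ro:22  ex:30  wr:31  — RAW R2: wait I4 write@21
I6  is:18  ro:22  ex:26  wr:27  — struct: MUL busy until I3 writes@17, RAW R2: wait I4 write@21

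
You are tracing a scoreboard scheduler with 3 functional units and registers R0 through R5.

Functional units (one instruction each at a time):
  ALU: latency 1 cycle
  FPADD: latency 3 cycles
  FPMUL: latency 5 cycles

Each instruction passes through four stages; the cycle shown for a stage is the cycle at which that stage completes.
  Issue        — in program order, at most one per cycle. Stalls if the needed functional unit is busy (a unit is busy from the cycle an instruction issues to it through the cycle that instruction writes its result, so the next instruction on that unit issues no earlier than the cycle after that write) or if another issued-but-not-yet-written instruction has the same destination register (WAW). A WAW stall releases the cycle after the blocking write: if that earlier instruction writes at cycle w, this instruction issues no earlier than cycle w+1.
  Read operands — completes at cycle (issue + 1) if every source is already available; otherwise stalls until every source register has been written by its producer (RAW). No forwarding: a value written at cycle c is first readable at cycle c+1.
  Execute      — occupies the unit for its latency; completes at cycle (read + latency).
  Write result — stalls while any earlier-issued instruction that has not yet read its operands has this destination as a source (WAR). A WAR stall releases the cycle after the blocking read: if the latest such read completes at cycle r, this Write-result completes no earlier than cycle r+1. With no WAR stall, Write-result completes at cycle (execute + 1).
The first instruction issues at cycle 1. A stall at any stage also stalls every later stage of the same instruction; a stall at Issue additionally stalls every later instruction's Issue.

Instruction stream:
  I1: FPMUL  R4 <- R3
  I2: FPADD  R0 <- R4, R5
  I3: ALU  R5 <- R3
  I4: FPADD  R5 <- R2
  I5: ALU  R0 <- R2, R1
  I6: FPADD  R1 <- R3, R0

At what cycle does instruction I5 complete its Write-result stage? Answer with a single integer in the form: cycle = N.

cycle = 18

c1: I1 issues→FPMUL
c2: I1 reads, I2 issues→FPADD
c3: I3 issues→ALU
c4: I3 reads
c5: I3 exec-done
c7: I1 exec-done
c8: I1 writes R4
c9: I2 reads
c10: I3 writes R5
c12: I2 exec-done
c13: I2 writes R0
c14: I4 issues→FPADD
c15: I4 reads, I5 issues→ALU
c16: I5 reads
c17: I5 exec-done
c18: I4 exec-done, I5 writes R0
c19: I4 writes R5
c20: I6 issues→FPADD
c21: I6 reads
c24: I6 exec-done
c25: I6 writes R1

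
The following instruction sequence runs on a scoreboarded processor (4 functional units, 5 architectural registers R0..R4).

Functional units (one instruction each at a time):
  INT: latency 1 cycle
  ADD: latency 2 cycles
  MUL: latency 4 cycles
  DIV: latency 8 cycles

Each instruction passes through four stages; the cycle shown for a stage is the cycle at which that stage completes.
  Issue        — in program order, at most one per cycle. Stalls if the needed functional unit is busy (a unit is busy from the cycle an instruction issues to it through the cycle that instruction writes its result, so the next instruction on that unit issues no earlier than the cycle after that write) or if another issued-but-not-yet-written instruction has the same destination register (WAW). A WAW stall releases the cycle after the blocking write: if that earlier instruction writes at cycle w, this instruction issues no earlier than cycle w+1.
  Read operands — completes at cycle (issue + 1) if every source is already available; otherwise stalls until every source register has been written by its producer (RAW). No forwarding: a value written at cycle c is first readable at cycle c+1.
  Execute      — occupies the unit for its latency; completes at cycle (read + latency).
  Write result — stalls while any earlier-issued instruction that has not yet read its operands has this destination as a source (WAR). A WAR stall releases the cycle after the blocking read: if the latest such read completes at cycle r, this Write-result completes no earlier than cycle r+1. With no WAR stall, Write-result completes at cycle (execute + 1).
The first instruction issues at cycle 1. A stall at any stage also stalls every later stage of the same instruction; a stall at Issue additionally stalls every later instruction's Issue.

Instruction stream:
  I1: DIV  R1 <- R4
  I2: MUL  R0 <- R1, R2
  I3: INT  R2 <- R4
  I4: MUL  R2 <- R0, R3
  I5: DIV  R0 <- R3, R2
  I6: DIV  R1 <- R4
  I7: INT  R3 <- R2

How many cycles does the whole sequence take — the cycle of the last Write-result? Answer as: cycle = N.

cycle = 45

c1: I1 issues→DIV
c2: I1 reads | I2 issues→MUL
c3: I3 issues→INT
c4: I3 reads
c5: I3 exec-done
c10: I1 exec-done
c11: I1 writes R1
c12: I2 reads
c13: I3 writes R2
c16: I2 exec-done
c17: I2 writes R0
c18: I4 issues→MUL
c19: I4 reads | I5 issues→DIV
c23: I4 exec-done
c24: I4 writes R2
c25: I5 reads
c33: I5 exec-done
c34: I5 writes R0
c35: I6 issues→DIV
c36: I6 reads | I7 issues→INT
c37: I7 reads
c38: I7 exec-done
c39: I7 writes R3
c44: I6 exec-done
c45: I6 writes R1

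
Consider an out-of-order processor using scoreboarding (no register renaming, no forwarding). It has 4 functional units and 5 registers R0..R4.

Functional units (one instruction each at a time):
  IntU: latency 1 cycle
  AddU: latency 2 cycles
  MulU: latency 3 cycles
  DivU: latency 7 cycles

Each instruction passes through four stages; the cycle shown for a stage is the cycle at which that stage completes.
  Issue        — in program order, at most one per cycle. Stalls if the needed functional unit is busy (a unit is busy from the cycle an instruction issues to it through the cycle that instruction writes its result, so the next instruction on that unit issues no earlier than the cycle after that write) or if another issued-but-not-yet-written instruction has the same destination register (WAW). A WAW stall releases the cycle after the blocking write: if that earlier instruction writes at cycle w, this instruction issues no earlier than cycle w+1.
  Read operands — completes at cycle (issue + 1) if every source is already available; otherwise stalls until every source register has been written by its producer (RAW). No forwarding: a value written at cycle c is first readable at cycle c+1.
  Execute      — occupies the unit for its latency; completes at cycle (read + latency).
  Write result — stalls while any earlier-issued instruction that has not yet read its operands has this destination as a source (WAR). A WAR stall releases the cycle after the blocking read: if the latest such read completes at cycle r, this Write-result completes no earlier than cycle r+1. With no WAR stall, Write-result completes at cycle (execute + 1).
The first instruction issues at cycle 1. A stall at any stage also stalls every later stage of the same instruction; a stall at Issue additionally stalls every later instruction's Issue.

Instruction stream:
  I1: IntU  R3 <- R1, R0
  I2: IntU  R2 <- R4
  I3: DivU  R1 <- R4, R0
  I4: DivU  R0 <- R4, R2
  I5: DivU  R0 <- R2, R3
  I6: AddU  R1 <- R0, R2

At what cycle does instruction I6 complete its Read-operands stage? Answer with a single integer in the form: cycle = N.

cycle 1: I1→IntU
cycle 2: I1 RO
cycle 3: I1 EX
cycle 4: I1 WR R3
cycle 5: I2→IntU
cycle 6: I2 RO; I3→DivU
cycle 7: I2 EX; I3 RO
cycle 8: I2 WR R2
cycle 14: I3 EX
cycle 15: I3 WR R1
cycle 16: I4→DivU
cycle 17: I4 RO
cycle 24: I4 EX
cycle 25: I4 WR R0
cycle 26: I5→DivU
cycle 27: I5 RO; I6→AddU
cycle 34: I5 EX
cycle 35: I5 WR R0
cycle 36: I6 RO
cycle 38: I6 EX
cycle 39: I6 WR R1

cycle = 36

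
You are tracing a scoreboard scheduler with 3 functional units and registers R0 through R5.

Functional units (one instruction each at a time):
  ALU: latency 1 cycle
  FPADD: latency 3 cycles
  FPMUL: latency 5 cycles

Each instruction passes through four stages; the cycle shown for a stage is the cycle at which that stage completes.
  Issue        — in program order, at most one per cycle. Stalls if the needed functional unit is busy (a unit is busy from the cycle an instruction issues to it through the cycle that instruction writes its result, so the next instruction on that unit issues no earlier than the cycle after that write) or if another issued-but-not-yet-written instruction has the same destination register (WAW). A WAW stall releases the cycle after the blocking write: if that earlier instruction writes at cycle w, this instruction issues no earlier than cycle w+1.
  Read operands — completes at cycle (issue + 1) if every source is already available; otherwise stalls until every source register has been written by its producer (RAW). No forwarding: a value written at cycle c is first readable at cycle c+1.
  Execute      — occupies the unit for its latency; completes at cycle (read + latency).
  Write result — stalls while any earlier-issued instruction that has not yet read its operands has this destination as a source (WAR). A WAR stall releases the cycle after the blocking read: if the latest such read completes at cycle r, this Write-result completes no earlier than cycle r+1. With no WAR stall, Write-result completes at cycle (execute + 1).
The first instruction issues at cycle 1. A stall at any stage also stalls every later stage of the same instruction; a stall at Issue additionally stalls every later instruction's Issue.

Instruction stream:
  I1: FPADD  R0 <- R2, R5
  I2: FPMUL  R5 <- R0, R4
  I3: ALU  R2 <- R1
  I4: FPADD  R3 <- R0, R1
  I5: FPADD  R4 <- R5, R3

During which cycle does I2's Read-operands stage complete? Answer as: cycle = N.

1) issue 1, read 2, done 5, write 6
2) issue 2, read 7, done 12, write 13  <RAW R0: wait I1 write@6>
3) issue 3, read 4, done 5, write 6
4) issue 7, read 8, done 11, write 12  <struct: FPADD busy until I1 writes@6>
5) issue 13, read 14, done 17, write 18  <struct: FPADD busy until I4 writes@12>

cycle = 7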